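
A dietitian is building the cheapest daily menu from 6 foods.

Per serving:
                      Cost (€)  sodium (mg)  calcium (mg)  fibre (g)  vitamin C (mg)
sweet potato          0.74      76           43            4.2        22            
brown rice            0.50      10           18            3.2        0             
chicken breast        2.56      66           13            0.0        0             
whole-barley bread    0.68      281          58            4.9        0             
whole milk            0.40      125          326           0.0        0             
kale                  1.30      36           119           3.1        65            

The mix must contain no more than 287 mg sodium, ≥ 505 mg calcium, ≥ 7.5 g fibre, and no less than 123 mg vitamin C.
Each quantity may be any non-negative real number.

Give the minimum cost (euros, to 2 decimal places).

Set it up as a linear program. Let x1 = servings of sweet potato, x2 = servings of brown rice, x3 = servings of chicken breast, x4 = servings of whole-barley bread, x5 = servings of whole milk, x6 = servings of kale.
min 0.74x1 + 0.5x2 + 2.56x3 + 0.68x4 + 0.4x5 + 1.3x6 subject to:
  76x1 + 10x2 + 66x3 + 281x4 + 125x5 + 36x6 ≤ 287   (sodium)
  43x1 + 18x2 + 13x3 + 58x4 + 326x5 + 119x6 ≥ 505   (calcium)
  4.2x1 + 3.2x2 + 4.9x4 + 3.1x6 ≥ 7.5   (fibre)
  22x1 + 65x6 ≥ 123   (vitamin C)
  x1, x2, x3, x4, x5, x6 ≥ 0.
The cheapest feasible vertex uses only sweet potato, whole milk, kale; brown rice, chicken breast, whole-barley bread are not used. There the calcium, fibre, vitamin C constraints are tight.
Solving gives x1 = 0.5186, x5 = 0.854, x6 = 1.717.
Hence cost = 0.74·0.5186 + 0.4·0.854 + 1.3·1.717 = €2.9575.

€2.96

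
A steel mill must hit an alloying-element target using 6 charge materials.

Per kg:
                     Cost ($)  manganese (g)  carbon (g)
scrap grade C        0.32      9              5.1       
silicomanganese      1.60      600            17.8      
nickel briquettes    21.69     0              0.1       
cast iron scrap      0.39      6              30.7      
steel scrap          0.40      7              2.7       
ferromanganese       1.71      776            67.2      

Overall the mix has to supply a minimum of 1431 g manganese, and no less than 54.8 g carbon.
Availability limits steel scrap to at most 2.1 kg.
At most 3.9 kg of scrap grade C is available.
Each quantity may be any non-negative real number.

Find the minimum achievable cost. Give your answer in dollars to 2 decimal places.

Let x1 = kg of scrap grade C, x2 = kg of silicomanganese, x3 = kg of nickel briquettes, x4 = kg of cast iron scrap, x5 = kg of steel scrap, x6 = kg of ferromanganese.
min 0.32x1 + 1.6x2 + 21.69x3 + 0.39x4 + 0.4x5 + 1.71x6 subject to:
  9x1 + 600x2 + 6x4 + 7x5 + 776x6 ≥ 1431   (manganese)
  5.1x1 + 17.8x2 + 0.1x3 + 30.7x4 + 2.7x5 + 67.2x6 ≥ 54.8   (carbon)
  x5 ≤ 2.1
  x1 ≤ 3.9
  x1, x2, x3, x4, x5, x6 ≥ 0.
The cheapest feasible vertex uses only ferromanganese; scrap grade C, silicomanganese, nickel briquettes, cast iron scrap, steel scrap are not used. Binding constraint: manganese.
Solving gives x6 = 1.844.
Cost = 1.71·1.844 = 3.1532.

$3.15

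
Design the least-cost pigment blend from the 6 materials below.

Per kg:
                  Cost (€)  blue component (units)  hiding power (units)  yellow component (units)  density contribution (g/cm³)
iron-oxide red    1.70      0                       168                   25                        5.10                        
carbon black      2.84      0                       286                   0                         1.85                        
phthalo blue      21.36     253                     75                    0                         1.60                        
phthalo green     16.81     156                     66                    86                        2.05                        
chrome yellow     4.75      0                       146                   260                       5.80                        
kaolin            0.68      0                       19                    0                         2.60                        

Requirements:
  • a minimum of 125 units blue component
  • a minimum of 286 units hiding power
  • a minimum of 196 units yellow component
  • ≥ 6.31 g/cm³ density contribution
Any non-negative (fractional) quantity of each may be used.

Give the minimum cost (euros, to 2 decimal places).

Let x1 = kg of iron-oxide red, x2 = kg of carbon black, x3 = kg of phthalo blue, x4 = kg of phthalo green, x5 = kg of chrome yellow, x6 = kg of kaolin.
Minimize 1.7x1 + 2.84x2 + 21.36x3 + 16.81x4 + 4.75x5 + 0.68x6 subject to:
  253x3 + 156x4 ≥ 125   (blue component)
  168x1 + 286x2 + 75x3 + 66x4 + 146x5 + 19x6 ≥ 286   (hiding power)
  25x1 + 86x4 + 260x5 ≥ 196   (yellow component)
  5.1x1 + 1.85x2 + 1.6x3 + 2.05x4 + 5.8x5 + 2.6x6 ≥ 6.31   (density contribution)
  x1, x2, x3, x4, x5, x6 ≥ 0.
The minimum-cost mix takes nothing from carbon black, phthalo green, kaolin — only iron-oxide red, phthalo blue, chrome yellow. There the blue component, hiding power, yellow component constraints are tight.
Optimal quantities: iron-oxide red = 0.9021 kg, phthalo blue = 0.4941 kg, chrome yellow = 0.6671 kg.
Cost = 1.7·0.9021 + 21.36·0.4941 + 4.75·0.6671 = 15.2563.

€15.26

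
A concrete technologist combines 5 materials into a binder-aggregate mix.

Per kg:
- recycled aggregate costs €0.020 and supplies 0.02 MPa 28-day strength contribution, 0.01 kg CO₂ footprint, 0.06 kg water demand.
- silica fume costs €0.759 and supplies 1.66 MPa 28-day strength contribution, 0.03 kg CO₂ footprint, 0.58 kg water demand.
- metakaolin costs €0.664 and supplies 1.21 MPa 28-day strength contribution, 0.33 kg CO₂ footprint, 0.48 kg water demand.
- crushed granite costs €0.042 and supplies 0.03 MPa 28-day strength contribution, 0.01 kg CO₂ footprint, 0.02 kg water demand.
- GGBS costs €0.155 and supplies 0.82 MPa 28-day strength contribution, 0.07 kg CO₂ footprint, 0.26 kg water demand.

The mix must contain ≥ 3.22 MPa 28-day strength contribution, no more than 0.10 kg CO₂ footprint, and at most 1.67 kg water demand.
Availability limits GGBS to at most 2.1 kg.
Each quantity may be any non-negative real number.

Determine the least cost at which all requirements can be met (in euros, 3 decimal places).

Let x1 = kg of recycled aggregate, x2 = kg of silica fume, x3 = kg of metakaolin, x4 = kg of crushed granite, x5 = kg of GGBS.
Minimize 0.02x1 + 0.759x2 + 0.664x3 + 0.042x4 + 0.155x5 s.t.:
  0.02x1 + 1.66x2 + 1.21x3 + 0.03x4 + 0.82x5 ≥ 3.22   (28-day strength contribution)
  0.01x1 + 0.03x2 + 0.33x3 + 0.01x4 + 0.07x5 ≤ 0.1   (CO₂ footprint)
  0.06x1 + 0.58x2 + 0.48x3 + 0.02x4 + 0.26x5 ≤ 1.67   (water demand)
  x5 ≤ 2.1
  x1, x2, x3, x4, x5 ≥ 0.
The optimal basis is {silica fume, GGBS}; recycled aggregate, metakaolin, crushed granite drop out. Binding constraints: 28-day strength contribution and CO₂ footprint.
Optimal quantities: silica fume = 1.566 kg, GGBS = 0.7576 kg.
Objective = 0.759·1.566 + 0.155·0.7576 = 1.30602.

€1.306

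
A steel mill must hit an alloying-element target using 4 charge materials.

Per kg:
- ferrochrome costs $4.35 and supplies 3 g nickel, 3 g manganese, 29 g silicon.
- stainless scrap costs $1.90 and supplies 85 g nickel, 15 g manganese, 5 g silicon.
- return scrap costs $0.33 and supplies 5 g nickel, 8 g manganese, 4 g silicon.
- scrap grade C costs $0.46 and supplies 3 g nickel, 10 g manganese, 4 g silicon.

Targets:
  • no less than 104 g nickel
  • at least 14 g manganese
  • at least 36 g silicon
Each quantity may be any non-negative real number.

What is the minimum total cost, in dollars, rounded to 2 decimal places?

Let x1 = kg of ferrochrome, x2 = kg of stainless scrap, x3 = kg of return scrap, x4 = kg of scrap grade C.
Minimize 4.35x1 + 1.9x2 + 0.33x3 + 0.46x4 subject to:
  3x1 + 85x2 + 5x3 + 3x4 ≥ 104   (nickel)
  3x1 + 15x2 + 8x3 + 10x4 ≥ 14   (manganese)
  29x1 + 5x2 + 4x3 + 4x4 ≥ 36   (silicon)
  x1, x2, x3, x4 ≥ 0.
The optimal basis is {stainless scrap, return scrap}; ferrochrome, scrap grade C drop out. The nickel and silicon requirements are met with equality.
So stainless scrap = 0.7492 kg, return scrap = 8.063 kg.
Hence cost = 1.9·0.7492 + 0.33·8.063 = $4.0843.

$4.08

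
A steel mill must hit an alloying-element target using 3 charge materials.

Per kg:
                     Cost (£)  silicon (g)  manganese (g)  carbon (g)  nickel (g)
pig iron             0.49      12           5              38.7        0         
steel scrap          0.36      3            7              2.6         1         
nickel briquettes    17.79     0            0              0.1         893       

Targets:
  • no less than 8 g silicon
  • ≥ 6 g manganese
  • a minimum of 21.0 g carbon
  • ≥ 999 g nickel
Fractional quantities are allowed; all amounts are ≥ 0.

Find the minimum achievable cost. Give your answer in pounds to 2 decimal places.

Let x1 = kg of pig iron, x2 = kg of steel scrap, x3 = kg of nickel briquettes.
min 0.49x1 + 0.36x2 + 17.79x3 subject to:
  12x1 + 3x2 ≥ 8   (silicon)
  5x1 + 7x2 ≥ 6   (manganese)
  38.7x1 + 2.6x2 + 0.1x3 ≥ 21   (carbon)
  1x2 + 893x3 ≥ 999   (nickel)
  x1, x2, x3 ≥ 0.
The optimal mix uses every input. The silicon, manganese, nickel requirements are met with equality.
Optimal quantities: pig iron = 0.5507 kg, steel scrap = 0.4638 kg, nickel briquettes = 1.118 kg.
Hence cost = 0.49·0.5507 + 0.36·0.4638 + 17.79·1.118 = £20.3260.

£20.33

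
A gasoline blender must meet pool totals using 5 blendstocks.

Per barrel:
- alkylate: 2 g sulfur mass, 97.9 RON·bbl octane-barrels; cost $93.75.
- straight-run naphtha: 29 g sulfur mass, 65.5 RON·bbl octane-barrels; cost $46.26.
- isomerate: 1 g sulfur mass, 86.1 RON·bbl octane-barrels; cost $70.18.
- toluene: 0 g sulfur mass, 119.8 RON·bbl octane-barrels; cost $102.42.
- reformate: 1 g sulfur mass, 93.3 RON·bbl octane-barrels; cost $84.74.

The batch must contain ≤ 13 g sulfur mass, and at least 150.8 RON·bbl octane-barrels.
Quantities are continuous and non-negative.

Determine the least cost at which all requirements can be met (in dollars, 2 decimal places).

Treat it as an LP. Let x1 = barrels of alkylate, x2 = barrels of straight-run naphtha, x3 = barrels of isomerate, x4 = barrels of toluene, x5 = barrels of reformate.
min 93.75x1 + 46.26x2 + 70.18x3 + 102.42x4 + 84.74x5 s.t.:
  2x1 + 29x2 + 1x3 + 1x5 ≤ 13   (sulfur mass)
  97.9x1 + 65.5x2 + 86.1x3 + 119.8x4 + 93.3x5 ≥ 150.8   (octane-barrels)
  x1, x2, x3, x4, x5 ≥ 0.
At the optimum only straight-run naphtha, isomerate are positive (alkylate, toluene, reformate = 0). The sulfur mass and octane-barrels requirements are met with equality.
So straight-run naphtha = 0.39833 barrels, isomerate = 1.4484 barrels.
Objective = 46.26·0.39833 + 70.18·1.4484 = 120.0755.

$120.08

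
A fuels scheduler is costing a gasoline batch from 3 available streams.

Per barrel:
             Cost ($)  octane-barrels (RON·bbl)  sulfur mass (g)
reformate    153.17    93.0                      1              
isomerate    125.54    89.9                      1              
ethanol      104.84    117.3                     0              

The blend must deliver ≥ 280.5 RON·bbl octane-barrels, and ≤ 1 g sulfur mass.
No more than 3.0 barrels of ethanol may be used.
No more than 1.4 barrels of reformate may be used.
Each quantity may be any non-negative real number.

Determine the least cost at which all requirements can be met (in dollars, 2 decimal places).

Let x1 = barrels of reformate, x2 = barrels of isomerate, x3 = barrels of ethanol.
Minimise 153.17x1 + 125.54x2 + 104.84x3 s.t.:
  93x1 + 89.9x2 + 117.3x3 ≥ 280.5   (octane-barrels)
  1x1 + 1x2 ≤ 1   (sulfur mass)
  x3 ≤ 3
  x1 ≤ 1.4
  x1, x2, x3 ≥ 0.
The cheapest feasible vertex uses only ethanol; reformate, isomerate are not used. There the octane-barrels constraint is tight.
So ethanol = 2.3913 barrels.
Objective = 104.84·2.3913 = 250.7039.

$250.70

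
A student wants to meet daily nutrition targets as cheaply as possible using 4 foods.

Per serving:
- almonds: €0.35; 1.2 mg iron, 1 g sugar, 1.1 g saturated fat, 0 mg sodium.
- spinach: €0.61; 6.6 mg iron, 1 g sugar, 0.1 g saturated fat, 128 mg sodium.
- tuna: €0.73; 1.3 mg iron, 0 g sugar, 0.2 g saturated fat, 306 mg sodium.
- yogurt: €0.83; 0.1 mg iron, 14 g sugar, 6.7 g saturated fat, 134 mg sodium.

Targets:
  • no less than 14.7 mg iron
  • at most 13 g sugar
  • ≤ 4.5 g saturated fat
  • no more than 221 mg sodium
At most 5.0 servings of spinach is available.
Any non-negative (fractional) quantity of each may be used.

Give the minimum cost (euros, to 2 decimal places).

This is a linear program. Let x1 = servings of almonds, x2 = servings of spinach, x3 = servings of tuna, x4 = servings of yogurt.
Minimise 0.35x1 + 0.61x2 + 0.73x3 + 0.83x4 subject to:
  1.2x1 + 6.6x2 + 1.3x3 + 0.1x4 ≥ 14.7   (iron)
  1x1 + 1x2 + 14x4 ≤ 13   (sugar)
  1.1x1 + 0.1x2 + 0.2x3 + 6.7x4 ≤ 4.5   (saturated fat)
  128x2 + 306x3 + 134x4 ≤ 221   (sodium)
  x2 ≤ 5
  x1, x2, x3, x4 ≥ 0.
The optimal basis is {almonds, spinach}; tuna, yogurt drop out. Binding constraints: iron and sodium.
Optimal quantities: almonds = 2.754 servings, spinach = 1.727 servings.
Hence cost = 0.35·2.754 + 0.61·1.727 = €2.0174.

€2.02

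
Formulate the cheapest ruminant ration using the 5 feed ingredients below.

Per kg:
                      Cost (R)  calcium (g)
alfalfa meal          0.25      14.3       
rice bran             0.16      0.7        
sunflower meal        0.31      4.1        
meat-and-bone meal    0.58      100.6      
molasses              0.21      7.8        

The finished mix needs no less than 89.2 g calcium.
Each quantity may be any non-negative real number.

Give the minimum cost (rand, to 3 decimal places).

R0.514

This is a linear program. Let x1 = kg of alfalfa meal, x2 = kg of rice bran, x3 = kg of sunflower meal, x4 = kg of meat-and-bone meal, x5 = kg of molasses.
Minimize 0.25x1 + 0.16x2 + 0.31x3 + 0.58x4 + 0.21x5 subject to:
  14.3x1 + 0.7x2 + 4.1x3 + 100.6x4 + 7.8x5 ≥ 89.2   (calcium)
  x1, x2, x3, x4, x5 ≥ 0.
The cheapest feasible vertex uses only meat-and-bone meal; alfalfa meal, rice bran, sunflower meal, molasses are not used. There the calcium constraint is tight.
That vertex is x4 = 0.8867.
Objective = 0.58·0.8867 = 0.51429.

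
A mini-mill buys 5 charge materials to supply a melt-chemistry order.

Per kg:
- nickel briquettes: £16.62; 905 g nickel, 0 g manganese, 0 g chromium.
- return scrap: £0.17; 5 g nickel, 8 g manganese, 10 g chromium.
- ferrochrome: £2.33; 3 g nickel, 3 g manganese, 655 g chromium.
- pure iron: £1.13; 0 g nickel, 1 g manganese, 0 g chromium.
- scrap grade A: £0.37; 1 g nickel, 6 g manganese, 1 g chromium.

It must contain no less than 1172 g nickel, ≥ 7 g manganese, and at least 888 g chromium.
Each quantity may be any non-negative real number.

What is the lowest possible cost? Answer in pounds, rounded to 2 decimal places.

Set it up as a linear program. Let x1 = kg of nickel briquettes, x2 = kg of return scrap, x3 = kg of ferrochrome, x4 = kg of pure iron, x5 = kg of scrap grade A.
min 16.62x1 + 0.17x2 + 2.33x3 + 1.13x4 + 0.37x5 with:
  905x1 + 5x2 + 3x3 + 1x5 ≥ 1172   (nickel)
  8x2 + 3x3 + 1x4 + 6x5 ≥ 7   (manganese)
  10x2 + 655x3 + 1x5 ≥ 888   (chromium)
  x1, x2, x3, x4, x5 ≥ 0.
The minimum-cost mix takes nothing from pure iron, scrap grade A — only nickel briquettes, return scrap, ferrochrome. Binding constraints: nickel, manganese, chromium.
That vertex is x1 = 1.2885, x2 = 0.36871, x3 = 1.3501.
Total cost: 16.62·1.2885 + 0.17·0.36871 + 2.33·1.3501 = 24.6233.

£24.62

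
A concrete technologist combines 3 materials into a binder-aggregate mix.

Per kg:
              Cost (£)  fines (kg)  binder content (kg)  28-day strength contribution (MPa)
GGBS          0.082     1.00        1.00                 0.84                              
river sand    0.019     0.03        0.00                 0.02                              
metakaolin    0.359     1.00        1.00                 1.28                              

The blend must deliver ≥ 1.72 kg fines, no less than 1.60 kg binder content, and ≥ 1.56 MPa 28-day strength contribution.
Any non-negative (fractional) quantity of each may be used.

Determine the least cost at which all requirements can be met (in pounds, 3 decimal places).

Set it up as a linear program. Let x1 = kg of GGBS, x2 = kg of river sand, x3 = kg of metakaolin.
Minimise 0.082x1 + 0.019x2 + 0.359x3 s.t.:
  1x1 + 0.03x2 + 1x3 ≥ 1.72   (fines)
  1x1 + 1x3 ≥ 1.6   (binder content)
  0.84x1 + 0.02x2 + 1.28x3 ≥ 1.56   (28-day strength contribution)
  x1, x2, x3 ≥ 0.
The optimal basis is {GGBS}; river sand, metakaolin drop out. There the 28-day strength contribution constraint is tight.
So GGBS = 1.857 kg.
Cost = 0.082·1.857 = 0.15227.

£0.152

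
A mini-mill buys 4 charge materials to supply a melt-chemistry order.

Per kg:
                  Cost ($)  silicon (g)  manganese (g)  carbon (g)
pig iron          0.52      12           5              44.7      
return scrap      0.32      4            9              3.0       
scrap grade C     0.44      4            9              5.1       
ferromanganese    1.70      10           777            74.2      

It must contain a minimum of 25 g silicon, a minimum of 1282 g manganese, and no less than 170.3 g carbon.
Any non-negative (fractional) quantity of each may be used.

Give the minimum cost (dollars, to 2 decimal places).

$3.36

Treat it as an LP. Let x1 = kg of pig iron, x2 = kg of return scrap, x3 = kg of scrap grade C, x4 = kg of ferromanganese.
Minimize 0.52x1 + 0.32x2 + 0.44x3 + 1.7x4 with:
  12x1 + 4x2 + 4x3 + 10x4 ≥ 25   (silicon)
  5x1 + 9x2 + 9x3 + 777x4 ≥ 1282   (manganese)
  44.7x1 + 3x2 + 5.1x3 + 74.2x4 ≥ 170.3   (carbon)
  x1, x2, x3, x4 ≥ 0.
At the optimum only pig iron, ferromanganese are positive (return scrap, scrap grade C = 0). Binding constraints: manganese and carbon.
Solving gives x1 = 1.083, x4 = 1.643.
Cost = 0.52·1.083 + 1.7·1.643 = 3.3563.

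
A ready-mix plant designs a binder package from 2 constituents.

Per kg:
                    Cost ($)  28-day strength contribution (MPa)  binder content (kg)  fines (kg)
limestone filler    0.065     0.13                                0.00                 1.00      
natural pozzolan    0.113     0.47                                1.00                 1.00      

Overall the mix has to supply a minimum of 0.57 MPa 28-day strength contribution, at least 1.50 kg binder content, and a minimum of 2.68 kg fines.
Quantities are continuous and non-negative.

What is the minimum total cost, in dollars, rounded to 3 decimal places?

Let x1 = kg of limestone filler, x2 = kg of natural pozzolan.
Minimise 0.065x1 + 0.113x2 with:
  0.13x1 + 0.47x2 ≥ 0.57   (28-day strength contribution)
  1x2 ≥ 1.5   (binder content)
  1x1 + 1x2 ≥ 2.68   (fines)
  x1, x2 ≥ 0.
Both inputs are positive at the optimum. There the binder content and fines constraints are tight.
Optimal quantities: limestone filler = 1.18 kg, natural pozzolan = 1.5 kg.
Total cost: 0.065·1.18 + 0.113·1.5 = 0.24620.

$0.246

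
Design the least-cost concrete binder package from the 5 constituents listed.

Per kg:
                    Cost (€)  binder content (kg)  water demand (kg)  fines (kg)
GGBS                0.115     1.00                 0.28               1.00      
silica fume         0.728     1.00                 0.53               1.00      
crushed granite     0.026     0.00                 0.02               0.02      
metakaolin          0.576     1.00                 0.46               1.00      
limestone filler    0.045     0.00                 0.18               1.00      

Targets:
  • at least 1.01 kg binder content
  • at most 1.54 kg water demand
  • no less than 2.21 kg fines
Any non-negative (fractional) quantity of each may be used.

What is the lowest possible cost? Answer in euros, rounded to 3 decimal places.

This is a linear program. Let x1 = kg of GGBS, x2 = kg of silica fume, x3 = kg of crushed granite, x4 = kg of metakaolin, x5 = kg of limestone filler.
Minimise 0.115x1 + 0.728x2 + 0.026x3 + 0.576x4 + 0.045x5 subject to:
  1x1 + 1x2 + 1x4 ≥ 1.01   (binder content)
  0.28x1 + 0.53x2 + 0.02x3 + 0.46x4 + 0.18x5 ≤ 1.54   (water demand)
  1x1 + 1x2 + 0.02x3 + 1x4 + 1x5 ≥ 2.21   (fines)
  x1, x2, x3, x4, x5 ≥ 0.
The cheapest feasible vertex uses only GGBS, limestone filler; silica fume, crushed granite, metakaolin are not used. There the binder content and fines constraints are tight.
That vertex is x1 = 1.01, x5 = 1.2.
Objective = 0.115·1.01 + 0.045·1.2 = 0.17015.

€0.170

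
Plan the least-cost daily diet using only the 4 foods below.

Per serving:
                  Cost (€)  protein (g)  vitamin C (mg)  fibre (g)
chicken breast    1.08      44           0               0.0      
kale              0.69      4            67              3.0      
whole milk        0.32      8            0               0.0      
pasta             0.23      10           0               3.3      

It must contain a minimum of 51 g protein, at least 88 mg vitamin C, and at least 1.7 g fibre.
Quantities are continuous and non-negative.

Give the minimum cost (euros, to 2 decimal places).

Let x1 = servings of chicken breast, x2 = servings of kale, x3 = servings of whole milk, x4 = servings of pasta.
Minimize 1.08x1 + 0.69x2 + 0.32x3 + 0.23x4 with:
  44x1 + 4x2 + 8x3 + 10x4 ≥ 51   (protein)
  67x2 ≥ 88   (vitamin C)
  3x2 + 3.3x4 ≥ 1.7   (fibre)
  x1, x2, x3, x4 ≥ 0.
The cheapest feasible vertex uses only kale, pasta; chicken breast, whole milk are not used. The protein and vitamin C requirements are met with equality.
That vertex is x2 = 1.313, x4 = 4.575.
Cost = 0.69·1.313 + 0.23·4.575 = 1.9582.

€1.96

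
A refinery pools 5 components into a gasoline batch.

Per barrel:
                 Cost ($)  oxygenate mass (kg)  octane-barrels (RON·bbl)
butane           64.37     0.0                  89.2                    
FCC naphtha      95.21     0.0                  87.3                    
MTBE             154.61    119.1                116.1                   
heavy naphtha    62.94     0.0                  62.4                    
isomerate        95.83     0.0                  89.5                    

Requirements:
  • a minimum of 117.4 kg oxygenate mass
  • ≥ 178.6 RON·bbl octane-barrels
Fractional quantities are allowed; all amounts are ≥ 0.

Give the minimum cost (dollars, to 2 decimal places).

$198.70

This is a linear program. Let x1 = barrels of butane, x2 = barrels of FCC naphtha, x3 = barrels of MTBE, x4 = barrels of heavy naphtha, x5 = barrels of isomerate.
Minimise 64.37x1 + 95.21x2 + 154.61x3 + 62.94x4 + 95.83x5 subject to:
  119.1x3 ≥ 117.4   (oxygenate mass)
  89.2x1 + 87.3x2 + 116.1x3 + 62.4x4 + 89.5x5 ≥ 178.6   (octane-barrels)
  x1, x2, x3, x4, x5 ≥ 0.
The minimum-cost mix takes nothing from FCC naphtha, heavy naphtha, isomerate — only butane, MTBE. Binding constraints: oxygenate mass and octane-barrels.
Optimal quantities: butane = 0.7193 barrels, MTBE = 0.9857 barrels.
Hence cost = 64.37·0.7193 + 154.61·0.9857 = $198.7004.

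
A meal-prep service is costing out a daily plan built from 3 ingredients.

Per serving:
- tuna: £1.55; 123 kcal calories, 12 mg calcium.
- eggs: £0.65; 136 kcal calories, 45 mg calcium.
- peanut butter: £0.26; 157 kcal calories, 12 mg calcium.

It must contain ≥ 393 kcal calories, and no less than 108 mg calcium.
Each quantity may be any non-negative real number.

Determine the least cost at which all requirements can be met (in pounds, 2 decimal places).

£1.61

Treat it as an LP. Let x1 = servings of tuna, x2 = servings of eggs, x3 = servings of peanut butter.
Minimize 1.55x1 + 0.65x2 + 0.26x3 s.t.:
  123x1 + 136x2 + 157x3 ≥ 393   (calories)
  12x1 + 45x2 + 12x3 ≥ 108   (calcium)
  x1, x2, x3 ≥ 0.
At the optimum only eggs, peanut butter are positive (tuna = 0). There the calories and calcium constraints are tight.
That vertex is x2 = 2.253, x3 = 0.5516.
Hence cost = 0.65·2.253 + 0.26·0.5516 = £1.6079.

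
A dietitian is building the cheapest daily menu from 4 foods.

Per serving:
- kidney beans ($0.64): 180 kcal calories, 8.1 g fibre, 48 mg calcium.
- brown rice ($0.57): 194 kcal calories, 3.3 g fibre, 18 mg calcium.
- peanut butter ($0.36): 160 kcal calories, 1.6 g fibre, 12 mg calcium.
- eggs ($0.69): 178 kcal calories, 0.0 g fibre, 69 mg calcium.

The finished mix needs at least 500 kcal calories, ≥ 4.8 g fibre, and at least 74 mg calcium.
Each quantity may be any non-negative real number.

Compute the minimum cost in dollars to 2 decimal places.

$1.32

Let x1 = servings of kidney beans, x2 = servings of brown rice, x3 = servings of peanut butter, x4 = servings of eggs.
min 0.64x1 + 0.57x2 + 0.36x3 + 0.69x4 s.t.:
  180x1 + 194x2 + 160x3 + 178x4 ≥ 500   (calories)
  8.1x1 + 3.3x2 + 1.6x3 ≥ 4.8   (fibre)
  48x1 + 18x2 + 12x3 + 69x4 ≥ 74   (calcium)
  x1, x2, x3, x4 ≥ 0.
At the optimum only kidney beans, peanut butter, eggs are positive (brown rice = 0). Binding constraints: calories, fibre, calcium.
Solving gives x1 = 0.1307, x3 = 2.338, x4 = 0.5749.
Hence cost = 0.64·0.1307 + 0.36·2.338 + 0.69·0.5749 = $1.3220.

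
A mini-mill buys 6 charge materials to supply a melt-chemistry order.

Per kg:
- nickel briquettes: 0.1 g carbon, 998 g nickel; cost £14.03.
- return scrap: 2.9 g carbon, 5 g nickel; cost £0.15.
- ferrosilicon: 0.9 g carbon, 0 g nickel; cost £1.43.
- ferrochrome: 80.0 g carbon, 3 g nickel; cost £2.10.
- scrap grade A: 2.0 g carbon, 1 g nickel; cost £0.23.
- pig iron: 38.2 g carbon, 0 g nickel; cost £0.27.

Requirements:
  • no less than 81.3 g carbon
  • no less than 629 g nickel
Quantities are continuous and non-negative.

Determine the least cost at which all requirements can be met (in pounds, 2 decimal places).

£9.42

Let x1 = kg of nickel briquettes, x2 = kg of return scrap, x3 = kg of ferrosilicon, x4 = kg of ferrochrome, x5 = kg of scrap grade A, x6 = kg of pig iron.
min 14.03x1 + 0.15x2 + 1.43x3 + 2.1x4 + 0.23x5 + 0.27x6 subject to:
  0.1x1 + 2.9x2 + 0.9x3 + 80x4 + 2x5 + 38.2x6 ≥ 81.3   (carbon)
  998x1 + 5x2 + 3x4 + 1x5 ≥ 629   (nickel)
  x1, x2, x3, x4, x5, x6 ≥ 0.
The minimum-cost mix takes nothing from return scrap, ferrosilicon, ferrochrome, scrap grade A — only nickel briquettes, pig iron. The carbon and nickel requirements are met with equality.
That vertex is x1 = 0.6303, x6 = 2.127.
Objective = 14.03·0.6303 + 0.27·2.127 = 9.4174.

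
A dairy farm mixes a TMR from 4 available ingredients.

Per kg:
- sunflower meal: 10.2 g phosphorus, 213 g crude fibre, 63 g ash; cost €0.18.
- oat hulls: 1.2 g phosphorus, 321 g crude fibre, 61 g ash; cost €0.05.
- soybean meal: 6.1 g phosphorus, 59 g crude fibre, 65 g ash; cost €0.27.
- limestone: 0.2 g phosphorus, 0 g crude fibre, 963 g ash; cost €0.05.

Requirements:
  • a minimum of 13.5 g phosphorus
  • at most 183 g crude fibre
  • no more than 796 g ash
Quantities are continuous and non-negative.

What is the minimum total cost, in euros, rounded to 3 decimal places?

€0.473

Set it up as a linear program. Let x1 = kg of sunflower meal, x2 = kg of oat hulls, x3 = kg of soybean meal, x4 = kg of limestone.
Minimise 0.18x1 + 0.05x2 + 0.27x3 + 0.05x4 with:
  10.2x1 + 1.2x2 + 6.1x3 + 0.2x4 ≥ 13.5   (phosphorus)
  213x1 + 321x2 + 59x3 ≤ 183   (crude fibre)
  63x1 + 61x2 + 65x3 + 963x4 ≤ 796   (ash)
  x1, x2, x3, x4 ≥ 0.
At the optimum only sunflower meal, soybean meal are positive (oat hulls, limestone = 0). The phosphorus and crude fibre requirements are met with equality.
That vertex is x1 = 0.4585, x3 = 1.446.
Hence cost = 0.18·0.4585 + 0.27·1.446 = €0.47295.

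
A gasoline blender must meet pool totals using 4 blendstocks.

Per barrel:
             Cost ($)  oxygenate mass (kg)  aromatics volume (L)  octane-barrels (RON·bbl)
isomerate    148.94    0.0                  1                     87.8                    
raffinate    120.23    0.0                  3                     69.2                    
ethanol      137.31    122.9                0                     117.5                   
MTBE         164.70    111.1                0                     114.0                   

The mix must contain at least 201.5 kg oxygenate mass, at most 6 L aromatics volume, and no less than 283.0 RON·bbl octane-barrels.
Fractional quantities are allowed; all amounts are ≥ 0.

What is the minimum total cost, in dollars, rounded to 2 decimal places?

$330.71

Set it up as a linear program. Let x1 = barrels of isomerate, x2 = barrels of raffinate, x3 = barrels of ethanol, x4 = barrels of MTBE.
Minimize 148.94x1 + 120.23x2 + 137.31x3 + 164.7x4 s.t.:
  122.9x3 + 111.1x4 ≥ 201.5   (oxygenate mass)
  1x1 + 3x2 ≤ 6   (aromatics volume)
  87.8x1 + 69.2x2 + 117.5x3 + 114x4 ≥ 283   (octane-barrels)
  x1, x2, x3, x4 ≥ 0.
At the optimum only ethanol is positive (isomerate, raffinate, MTBE = 0). There the octane-barrels constraint is tight.
Solving gives x3 = 2.4085.
Total cost: 137.31·2.4085 = 330.7111.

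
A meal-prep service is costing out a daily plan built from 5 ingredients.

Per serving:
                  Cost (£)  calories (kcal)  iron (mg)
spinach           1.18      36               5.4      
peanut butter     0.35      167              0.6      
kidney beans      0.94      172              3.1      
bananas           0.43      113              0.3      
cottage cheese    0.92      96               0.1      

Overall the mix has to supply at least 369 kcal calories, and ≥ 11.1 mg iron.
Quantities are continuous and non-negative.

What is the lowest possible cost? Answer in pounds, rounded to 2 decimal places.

Let x1 = servings of spinach, x2 = servings of peanut butter, x3 = servings of kidney beans, x4 = servings of bananas, x5 = servings of cottage cheese.
min 1.18x1 + 0.35x2 + 0.94x3 + 0.43x4 + 0.92x5 subject to:
  36x1 + 167x2 + 172x3 + 113x4 + 96x5 ≥ 369   (calories)
  5.4x1 + 0.6x2 + 3.1x3 + 0.3x4 + 0.1x5 ≥ 11.1   (iron)
  x1, x2, x3, x4, x5 ≥ 0.
At the optimum only spinach, peanut butter are positive (kidney beans, bananas, cottage cheese = 0). The calories and iron requirements are met with equality.
Solving gives x1 = 1.854, x2 = 1.81.
Cost = 1.18·1.854 + 0.35·1.81 = 2.8212.

£2.82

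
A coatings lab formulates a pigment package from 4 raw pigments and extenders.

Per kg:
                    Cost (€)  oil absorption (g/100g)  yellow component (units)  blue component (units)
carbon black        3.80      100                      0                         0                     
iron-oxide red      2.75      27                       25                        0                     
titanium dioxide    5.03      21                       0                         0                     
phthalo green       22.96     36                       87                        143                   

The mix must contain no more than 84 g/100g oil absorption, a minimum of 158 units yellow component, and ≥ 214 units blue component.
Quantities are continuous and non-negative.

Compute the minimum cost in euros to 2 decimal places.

€37.42

Treat it as an LP. Let x1 = kg of carbon black, x2 = kg of iron-oxide red, x3 = kg of titanium dioxide, x4 = kg of phthalo green.
Minimize 3.8x1 + 2.75x2 + 5.03x3 + 22.96x4 s.t.:
  100x1 + 27x2 + 21x3 + 36x4 ≤ 84   (oil absorption)
  25x2 + 87x4 ≥ 158   (yellow component)
  143x4 ≥ 214   (blue component)
  x1, x2, x3, x4 ≥ 0.
At the optimum only iron-oxide red, phthalo green are positive (carbon black, titanium dioxide = 0). Binding constraints: yellow component and blue component.
Optimal quantities: iron-oxide red = 1.1122 kg, phthalo green = 1.4965 kg.
Cost = 2.75·1.1122 + 22.96·1.4965 = 37.4182.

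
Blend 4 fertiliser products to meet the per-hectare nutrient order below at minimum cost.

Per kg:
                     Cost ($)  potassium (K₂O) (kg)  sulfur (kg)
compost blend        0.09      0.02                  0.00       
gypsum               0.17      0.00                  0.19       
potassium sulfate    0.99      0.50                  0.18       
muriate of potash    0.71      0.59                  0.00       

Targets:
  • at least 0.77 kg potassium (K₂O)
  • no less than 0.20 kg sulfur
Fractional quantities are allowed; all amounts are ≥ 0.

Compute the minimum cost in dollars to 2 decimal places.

Let x1 = kg of compost blend, x2 = kg of gypsum, x3 = kg of potassium sulfate, x4 = kg of muriate of potash.
min 0.09x1 + 0.17x2 + 0.99x3 + 0.71x4 subject to:
  0.02x1 + 0.5x3 + 0.59x4 ≥ 0.77   (potassium (K₂O))
  0.19x2 + 0.18x3 ≥ 0.2   (sulfur)
  x1, x2, x3, x4 ≥ 0.
The minimum-cost mix takes nothing from compost blend, potassium sulfate — only gypsum, muriate of potash. Binding constraints: potassium (K₂O) and sulfur.
That vertex is x2 = 1.053, x4 = 1.305.
Hence cost = 0.17·1.053 + 0.71·1.305 = $1.1056.

$1.11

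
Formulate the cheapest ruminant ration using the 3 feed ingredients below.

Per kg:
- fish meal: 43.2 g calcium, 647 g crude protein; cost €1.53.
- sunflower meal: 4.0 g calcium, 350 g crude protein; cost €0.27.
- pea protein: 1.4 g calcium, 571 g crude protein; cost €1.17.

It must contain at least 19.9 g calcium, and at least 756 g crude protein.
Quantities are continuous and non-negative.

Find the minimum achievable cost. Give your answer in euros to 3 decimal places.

€0.907

Treat it as an LP. Let x1 = kg of fish meal, x2 = kg of sunflower meal, x3 = kg of pea protein.
min 1.53x1 + 0.27x2 + 1.17x3 subject to:
  43.2x1 + 4x2 + 1.4x3 ≥ 19.9   (calcium)
  647x1 + 350x2 + 571x3 ≥ 756   (crude protein)
  x1, x2, x3 ≥ 0.
At the optimum only fish meal, sunflower meal are positive (pea protein = 0). The calcium and crude protein requirements are met with equality.
So fish meal = 0.31447 kg, sunflower meal = 1.5787 kg.
Cost = 1.53·0.31447 + 0.27·1.5787 = 0.90739.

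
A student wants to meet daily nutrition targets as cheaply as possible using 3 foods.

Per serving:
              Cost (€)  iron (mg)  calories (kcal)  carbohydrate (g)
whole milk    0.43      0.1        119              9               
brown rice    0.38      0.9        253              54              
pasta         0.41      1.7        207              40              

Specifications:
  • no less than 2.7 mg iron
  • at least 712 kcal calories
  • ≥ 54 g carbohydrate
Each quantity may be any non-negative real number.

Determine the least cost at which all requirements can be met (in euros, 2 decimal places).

€1.09

Let x1 = servings of whole milk, x2 = servings of brown rice, x3 = servings of pasta.
Minimise 0.43x1 + 0.38x2 + 0.41x3 subject to:
  0.1x1 + 0.9x2 + 1.7x3 ≥ 2.7   (iron)
  119x1 + 253x2 + 207x3 ≥ 712   (calories)
  9x1 + 54x2 + 40x3 ≥ 54   (carbohydrate)
  x1, x2, x3 ≥ 0.
The cheapest feasible vertex uses only brown rice, pasta; whole milk is not used. Binding constraints: iron and calories.
Optimal quantities: brown rice = 2.672 servings, pasta = 0.1735 servings.
Objective = 0.38·2.672 + 0.41·0.1735 = 1.0865.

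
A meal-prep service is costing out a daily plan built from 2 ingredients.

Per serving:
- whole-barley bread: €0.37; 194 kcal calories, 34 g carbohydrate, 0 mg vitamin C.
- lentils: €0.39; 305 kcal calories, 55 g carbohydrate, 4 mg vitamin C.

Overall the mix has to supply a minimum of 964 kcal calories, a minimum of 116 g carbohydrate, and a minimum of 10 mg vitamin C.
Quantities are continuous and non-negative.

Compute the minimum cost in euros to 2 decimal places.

€1.23

Let x1 = servings of whole-barley bread, x2 = servings of lentils.
Minimize 0.37x1 + 0.39x2 subject to:
  194x1 + 305x2 ≥ 964   (calories)
  34x1 + 55x2 ≥ 116   (carbohydrate)
  4x2 ≥ 10   (vitamin C)
  x1, x2 ≥ 0.
The cheapest feasible vertex uses only lentils; whole-barley bread is not used. There the calories constraint is tight.
So lentils = 3.161 servings.
Objective = 0.39·3.161 = 1.2328.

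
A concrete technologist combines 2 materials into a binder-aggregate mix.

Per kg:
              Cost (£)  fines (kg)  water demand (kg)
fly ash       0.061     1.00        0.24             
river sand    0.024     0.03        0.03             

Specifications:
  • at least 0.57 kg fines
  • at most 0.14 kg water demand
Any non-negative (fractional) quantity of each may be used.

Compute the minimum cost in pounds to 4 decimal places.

This is a linear program. Let x1 = kg of fly ash, x2 = kg of river sand.
Minimize 0.061x1 + 0.024x2 s.t.:
  1x1 + 0.03x2 ≥ 0.57   (fines)
  0.24x1 + 0.03x2 ≤ 0.14   (water demand)
  x1, x2 ≥ 0.
The optimal basis is {fly ash}; river sand drops out. Binding constraint: fines.
Solving gives x1 = 0.57.
Cost = 0.061·0.57 = 0.034770.

£0.0348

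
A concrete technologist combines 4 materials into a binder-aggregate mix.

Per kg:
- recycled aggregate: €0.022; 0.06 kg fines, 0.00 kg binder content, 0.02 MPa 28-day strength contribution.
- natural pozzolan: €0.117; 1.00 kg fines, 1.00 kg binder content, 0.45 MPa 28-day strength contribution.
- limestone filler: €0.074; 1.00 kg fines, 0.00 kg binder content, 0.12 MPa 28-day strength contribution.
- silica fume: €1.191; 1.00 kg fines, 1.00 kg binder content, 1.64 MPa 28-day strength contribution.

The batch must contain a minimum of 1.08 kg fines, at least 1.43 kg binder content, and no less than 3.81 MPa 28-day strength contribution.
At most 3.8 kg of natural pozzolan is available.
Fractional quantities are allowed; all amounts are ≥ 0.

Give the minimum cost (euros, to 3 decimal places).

This is a linear program. Let x1 = kg of recycled aggregate, x2 = kg of natural pozzolan, x3 = kg of limestone filler, x4 = kg of silica fume.
Minimize 0.022x1 + 0.117x2 + 0.074x3 + 1.191x4 with:
  0.06x1 + 1x2 + 1x3 + 1x4 ≥ 1.08   (fines)
  1x2 + 1x4 ≥ 1.43   (binder content)
  0.02x1 + 0.45x2 + 0.12x3 + 1.64x4 ≥ 3.81   (28-day strength contribution)
  x2 ≤ 3.8
  x1, x2, x3, x4 ≥ 0.
The optimal basis is {natural pozzolan, limestone filler}; recycled aggregate, silica fume drop out. There the 28-day strength contribution and the natural pozzolan cap constraints are tight.
So natural pozzolan = 3.8 kg, limestone filler = 17.5 kg.
Objective = 0.117·3.8 + 0.074·17.5 = 1.73960.

€1.740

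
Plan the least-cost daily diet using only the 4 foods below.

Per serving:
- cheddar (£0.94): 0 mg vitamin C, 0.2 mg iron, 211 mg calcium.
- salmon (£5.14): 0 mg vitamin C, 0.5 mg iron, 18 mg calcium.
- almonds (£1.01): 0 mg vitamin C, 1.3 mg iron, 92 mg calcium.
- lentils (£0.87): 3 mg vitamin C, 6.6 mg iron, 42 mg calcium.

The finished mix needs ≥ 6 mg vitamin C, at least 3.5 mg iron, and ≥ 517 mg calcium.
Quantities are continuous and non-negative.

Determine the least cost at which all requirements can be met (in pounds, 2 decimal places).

£3.67

This is a linear program. Let x1 = servings of cheddar, x2 = servings of salmon, x3 = servings of almonds, x4 = servings of lentils.
min 0.94x1 + 5.14x2 + 1.01x3 + 0.87x4 with:
  3x4 ≥ 6   (vitamin C)
  0.2x1 + 0.5x2 + 1.3x3 + 6.6x4 ≥ 3.5   (iron)
  211x1 + 18x2 + 92x3 + 42x4 ≥ 517   (calcium)
  x1, x2, x3, x4 ≥ 0.
The cheapest feasible vertex uses only cheddar, lentils; salmon, almonds are not used. There the vitamin C and calcium constraints are tight.
Optimal quantities: cheddar = 2.052 servings, lentils = 2 servings.
Total cost: 0.94·2.052 + 0.87·2 = 3.6689.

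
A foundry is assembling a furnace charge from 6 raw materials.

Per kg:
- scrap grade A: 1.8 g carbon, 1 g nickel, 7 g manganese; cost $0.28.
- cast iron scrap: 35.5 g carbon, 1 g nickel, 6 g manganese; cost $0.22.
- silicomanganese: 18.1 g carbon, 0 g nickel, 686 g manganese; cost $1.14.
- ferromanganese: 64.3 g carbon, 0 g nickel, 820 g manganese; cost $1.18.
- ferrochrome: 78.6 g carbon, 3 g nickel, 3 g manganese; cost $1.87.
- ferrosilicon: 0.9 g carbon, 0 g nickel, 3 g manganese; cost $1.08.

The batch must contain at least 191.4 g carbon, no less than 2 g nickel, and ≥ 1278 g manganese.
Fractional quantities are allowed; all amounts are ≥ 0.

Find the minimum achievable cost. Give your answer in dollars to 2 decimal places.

Treat it as an LP. Let x1 = kg of scrap grade A, x2 = kg of cast iron scrap, x3 = kg of silicomanganese, x4 = kg of ferromanganese, x5 = kg of ferrochrome, x6 = kg of ferrosilicon.
Minimise 0.28x1 + 0.22x2 + 1.14x3 + 1.18x4 + 1.87x5 + 1.08x6 subject to:
  1.8x1 + 35.5x2 + 18.1x3 + 64.3x4 + 78.6x5 + 0.9x6 ≥ 191.4   (carbon)
  1x1 + 1x2 + 3x5 ≥ 2   (nickel)
  7x1 + 6x2 + 686x3 + 820x4 + 3x5 + 3x6 ≥ 1278   (manganese)
  x1, x2, x3, x4, x5, x6 ≥ 0.
The optimal basis is {cast iron scrap, ferromanganese}; scrap grade A, silicomanganese, ferrochrome, ferrosilicon drop out. Binding constraints: carbon and manganese.
That vertex is x2 = 2.603, x4 = 1.539.
Hence cost = 0.22·2.603 + 1.18·1.539 = $2.3887.

$2.39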